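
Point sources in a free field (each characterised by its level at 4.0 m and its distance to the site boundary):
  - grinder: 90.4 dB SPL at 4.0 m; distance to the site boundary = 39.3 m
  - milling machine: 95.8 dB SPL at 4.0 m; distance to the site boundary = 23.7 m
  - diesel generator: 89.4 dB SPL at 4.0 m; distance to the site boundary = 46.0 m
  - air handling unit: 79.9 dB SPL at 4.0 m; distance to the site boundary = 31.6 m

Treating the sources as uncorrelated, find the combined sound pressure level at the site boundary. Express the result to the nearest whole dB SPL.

81 dB SPL

Apply inverse-square spreading to bring every level to the receiver, then sum 10^(L/10).
grinder: 90.4 − 20·log₁₀(39.3/4.0) = 90.4 − 19.85 = 70.55 dB SPL.
milling machine: 95.8 − 20·log₁₀(23.7/4.0) = 95.8 − 15.45 = 80.35 dB SPL.
diesel generator: 89.4 − 20·log₁₀(46.0/4.0) = 89.4 − 21.21 = 68.19 dB SPL.
air handling unit: 79.9 − 20·log₁₀(31.6/4.0) = 79.9 − 17.95 = 61.95 dB SPL.
Σ 10^(L/10) = 1.278e+08 → L_total = 10·log₁₀(1.278e+08) = 81.07 dB SPL.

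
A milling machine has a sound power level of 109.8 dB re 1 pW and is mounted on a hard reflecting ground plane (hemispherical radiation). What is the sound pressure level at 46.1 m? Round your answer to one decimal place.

68.5 dB

L_p = L_w − 10·log₁₀(2π·r²) with r = 46.1 m.
2π·r² = 1.335e+04 m², 10·log₁₀ of that is 41.256 dB.
L_p = 109.8 − 41.256 = 68.54 dB.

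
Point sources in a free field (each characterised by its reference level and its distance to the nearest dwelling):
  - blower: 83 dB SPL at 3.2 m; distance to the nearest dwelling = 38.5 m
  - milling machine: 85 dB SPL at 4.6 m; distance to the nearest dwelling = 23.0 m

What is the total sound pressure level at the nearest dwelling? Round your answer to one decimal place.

Propagate each source to the receiver with L = L_ref − 20·log₁₀(r/r_ref), then add intensities.
blower: 83 − 20·log₁₀(38.5/3.2) = 83 − 21.61 = 61.39 dB SPL.
milling machine: 85 − 20·log₁₀(23.0/4.6) = 85 − 13.98 = 71.02 dB SPL.
Σ 10^(L/10) = 1.403e+07 → L_total = 10·log₁₀(1.403e+07) = 71.47 dB SPL.

71.5 dB SPL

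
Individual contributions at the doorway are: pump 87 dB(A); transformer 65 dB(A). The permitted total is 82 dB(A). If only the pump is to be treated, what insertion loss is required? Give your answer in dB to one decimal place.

The untreated sources together contribute 10^(65/10) = 3.162e+06, i.e. 65.00 dB(A).
To meet 82 dB(A) overall, the treated pump may contribute at most 10^(82/10) − 3.162e+06 = 1.553e+08, i.e. 81.91 dB(A).
Required insertion loss = 87 − 81.91 = 5.09 dB.

5.1 dB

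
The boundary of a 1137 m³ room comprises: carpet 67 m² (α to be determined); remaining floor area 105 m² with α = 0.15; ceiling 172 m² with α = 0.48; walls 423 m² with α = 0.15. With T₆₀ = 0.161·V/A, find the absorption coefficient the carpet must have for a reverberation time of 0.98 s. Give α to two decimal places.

0.37

Required total absorption A = 0.161·1137/0.98 = 186.79 m².
Absorption from the other surfaces = 105·0.15 + 172·0.48 + 423·0.15 = 161.76 m², so the carpet must supply 25.03 m² over 67 m².
α = 25.03/67 = 0.374.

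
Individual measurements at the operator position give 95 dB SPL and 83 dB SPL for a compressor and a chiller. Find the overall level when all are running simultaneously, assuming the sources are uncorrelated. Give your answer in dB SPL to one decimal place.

For uncorrelated sources the intensities add, so convert each level to linear form, sum, and take 10·log₁₀ of the total.
Σ 10^(L/10) = 10^(95/10) + 10^(83/10) = 3.362e+09.
L_total = 10·log₁₀(3.362e+09) = 95.27 dB SPL.

95.3 dB SPL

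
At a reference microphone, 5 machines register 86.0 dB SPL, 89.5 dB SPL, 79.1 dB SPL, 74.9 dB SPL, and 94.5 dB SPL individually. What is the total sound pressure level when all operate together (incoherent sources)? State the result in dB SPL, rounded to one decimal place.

96.3 dB SPL

Incoherent sources combine by intensity addition: L_total = 10·log₁₀(Σ 10^(L_i/10)).
Σ 10^(L/10) = 10^(86.0/10) + 10^(89.5/10) + 10^(79.1/10) + 10^(74.9/10) + 10^(94.5/10) = 4.220e+09.
L_total = 10·log₁₀(4.220e+09) = 96.25 dB SPL.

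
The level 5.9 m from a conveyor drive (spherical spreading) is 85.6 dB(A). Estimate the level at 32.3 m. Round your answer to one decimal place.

70.8 dB(A)

For a point source, L₂ = L₁ − 20·log₁₀(r₂/r₁).
L₂ = 85.6 − 20·log₁₀(32.3/5.9) = 85.6 − 14.767 = 70.83 dB(A).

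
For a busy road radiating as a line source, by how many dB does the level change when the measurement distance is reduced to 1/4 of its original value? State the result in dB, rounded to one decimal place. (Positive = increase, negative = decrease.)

+6.0 dB

A line source loses 3 dB per doubling of distance; generally ΔL = −10·log₁₀(r₂/r₁).
ΔL = −10·log₁₀(0.25) = +6.02 dB.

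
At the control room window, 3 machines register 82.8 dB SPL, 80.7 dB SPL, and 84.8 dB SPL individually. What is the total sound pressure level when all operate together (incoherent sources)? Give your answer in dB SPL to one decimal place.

87.9 dB SPL

Incoherent sources combine by intensity addition: L_total = 10·log₁₀(Σ 10^(L_i/10)).
Σ 10^(L/10) = 10^(82.8/10) + 10^(80.7/10) + 10^(84.8/10) = 6.100e+08.
L_total = 10·log₁₀(6.100e+08) = 87.85 dB SPL.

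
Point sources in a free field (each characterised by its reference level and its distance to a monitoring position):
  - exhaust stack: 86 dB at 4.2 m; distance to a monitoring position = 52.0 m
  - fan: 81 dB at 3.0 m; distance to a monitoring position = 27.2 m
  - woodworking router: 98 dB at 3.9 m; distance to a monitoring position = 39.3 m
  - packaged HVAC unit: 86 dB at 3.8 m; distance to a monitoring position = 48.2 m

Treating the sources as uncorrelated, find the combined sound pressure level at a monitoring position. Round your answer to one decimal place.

78.4 dB

First find each source's level at the receiver (point-source: −20·log₁₀(r/r_ref)), then combine on an intensity basis.
exhaust stack: 86 − 20·log₁₀(52.0/4.2) = 86 − 21.86 = 64.14 dB.
fan: 81 − 20·log₁₀(27.2/3.0) = 81 − 19.15 = 61.85 dB.
woodworking router: 98 − 20·log₁₀(39.3/3.9) = 98 − 20.07 = 77.93 dB.
packaged HVAC unit: 86 − 20·log₁₀(48.2/3.8) = 86 − 22.07 = 63.93 dB.
Σ 10^(L/10) = 6.874e+07 → L_total = 10·log₁₀(6.874e+07) = 78.37 dB.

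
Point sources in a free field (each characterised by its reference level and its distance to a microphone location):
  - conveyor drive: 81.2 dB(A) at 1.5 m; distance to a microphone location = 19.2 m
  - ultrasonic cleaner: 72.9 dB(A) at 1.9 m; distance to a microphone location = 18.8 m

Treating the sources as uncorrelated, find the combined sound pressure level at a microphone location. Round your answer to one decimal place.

60.0 dB(A)

Propagate each source to the receiver with L = L_ref − 20·log₁₀(r/r_ref), then add intensities.
conveyor drive: 81.2 − 20·log₁₀(19.2/1.5) = 81.2 − 22.14 = 59.06 dB(A).
ultrasonic cleaner: 72.9 − 20·log₁₀(18.8/1.9) = 72.9 − 19.91 = 52.99 dB(A).
Σ 10^(L/10) = 1.004e+06 → L_total = 10·log₁₀(1.004e+06) = 60.02 dB(A).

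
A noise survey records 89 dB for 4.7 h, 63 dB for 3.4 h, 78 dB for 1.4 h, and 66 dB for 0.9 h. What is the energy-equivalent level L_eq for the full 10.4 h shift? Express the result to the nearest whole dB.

Weight each interval's intensity by its duration and average over T = 10.4 h:
Σ tᵢ·10^(Lᵢ/10) = 4.7·10^(89/10) + 3.4·10^(63/10) + 1.4·10^(78/10) + 0.9·10^(66/10) = 3.832e+09.
L_eq = 10·log₁₀(3.832e+09/10.4) = 85.66 dB.

86 dB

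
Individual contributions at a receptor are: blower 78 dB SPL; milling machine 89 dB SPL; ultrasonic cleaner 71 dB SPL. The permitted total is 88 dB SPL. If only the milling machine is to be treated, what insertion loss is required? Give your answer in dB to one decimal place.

1.6 dB

Everything except the milling machine sums to 10^(78/10) + 10^(71/10) = 7.568e+07 in linear terms, 78.79 dB SPL.
The limit corresponds to 10^(88/10) = 6.310e+08; subtracting the fixed part leaves 5.553e+08 for the milling machine, i.e. 87.45 dB SPL.
Required insertion loss = 89 − 87.45 = 1.55 dB.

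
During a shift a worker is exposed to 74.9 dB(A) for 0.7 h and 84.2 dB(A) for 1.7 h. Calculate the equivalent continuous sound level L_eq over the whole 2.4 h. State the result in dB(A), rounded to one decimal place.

The energy average is taken in the linear domain: L_eq = 10·log₁₀[(Σ tᵢ·10^(Lᵢ/10))/T], T = 2.4 h.
Σ tᵢ·10^(Lᵢ/10) = 0.7·10^(74.9/10) + 1.7·10^(84.2/10) = 4.688e+08.
L_eq = 10·log₁₀(4.688e+08/2.4) = 82.91 dB(A).

82.9 dB(A)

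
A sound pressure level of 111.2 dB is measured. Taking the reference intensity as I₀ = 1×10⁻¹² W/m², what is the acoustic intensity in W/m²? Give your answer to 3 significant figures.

L = 10·log₁₀(I/I₀) ⇒ I = I₀·10^(L/10) = 10⁻¹² × 10^11.12.

0.132 W/m²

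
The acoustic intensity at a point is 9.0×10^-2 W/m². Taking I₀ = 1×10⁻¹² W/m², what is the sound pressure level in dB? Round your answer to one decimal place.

L = 10·log₁₀(I/I₀) = 10·log₁₀(9.0×10^-2/10⁻¹²) = 10·log₁₀(9.0×10^10).
L = 10·(0.9542 + 10) = 109.54 dB.

109.5 dB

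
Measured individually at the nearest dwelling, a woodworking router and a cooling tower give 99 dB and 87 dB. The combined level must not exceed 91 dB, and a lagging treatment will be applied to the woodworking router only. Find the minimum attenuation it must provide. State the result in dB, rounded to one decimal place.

Fixed contribution from the other source: Σ 10^(L/10) = 10^(87/10) = 5.012e+08 (87.00 dB).
To meet 91 dB overall, the treated woodworking router may contribute at most 10^(91/10) − 5.012e+08 = 7.577e+08, i.e. 88.80 dB.
So the woodworking router must be reduced from 99 to 88.80 dB: IL = 10.20 dB.

10.2 dB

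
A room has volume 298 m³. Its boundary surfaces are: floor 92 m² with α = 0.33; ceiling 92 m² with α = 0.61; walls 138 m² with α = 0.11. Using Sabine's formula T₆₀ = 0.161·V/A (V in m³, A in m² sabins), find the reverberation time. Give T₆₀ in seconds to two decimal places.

0.47 s

Summing Sᵢαᵢ: 92·0.33 + 92·0.61 + 138·0.11 = 101.66 m².
T₆₀ = 0.161 × 298 / 101.66 = 0.472 s.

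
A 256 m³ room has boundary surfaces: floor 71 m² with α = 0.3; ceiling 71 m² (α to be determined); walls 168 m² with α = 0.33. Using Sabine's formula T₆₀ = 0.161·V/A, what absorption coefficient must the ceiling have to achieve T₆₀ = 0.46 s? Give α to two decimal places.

0.18

From T₆₀ = 0.161·V/A, the target T₆₀ = 0.46 s needs A = 0.161·256/0.46 = 89.60 m².
Absorption from the other surfaces = 71·0.3 + 168·0.33 = 76.74 m², so the ceiling must supply 12.86 m² over 71 m².
α = 12.86/71 = 0.181.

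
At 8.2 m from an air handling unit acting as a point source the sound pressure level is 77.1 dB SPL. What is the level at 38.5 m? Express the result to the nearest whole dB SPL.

64 dB SPL

Spherical spreading from a point source gives a 20·log₁₀(r₂/r₁) drop.
L₂ = 77.1 − 20·log₁₀(38.5/8.2) = 77.1 − 13.433 = 63.67 dB SPL.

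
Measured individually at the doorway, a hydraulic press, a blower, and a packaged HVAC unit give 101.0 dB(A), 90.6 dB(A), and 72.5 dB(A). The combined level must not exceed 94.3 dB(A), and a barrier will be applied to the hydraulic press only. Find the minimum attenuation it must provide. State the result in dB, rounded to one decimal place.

Fixed contribution from the other sources: Σ 10^(L/10) = 10^(90.6/10) + 10^(72.5/10) = 1.166e+09 (90.67 dB(A)).
The limit corresponds to 10^(94.3/10) = 2.692e+09; subtracting the fixed part leaves 1.526e+09 for the hydraulic press, i.e. 91.83 dB(A).
Required insertion loss = 101.0 − 91.83 = 9.17 dB.

9.2 dB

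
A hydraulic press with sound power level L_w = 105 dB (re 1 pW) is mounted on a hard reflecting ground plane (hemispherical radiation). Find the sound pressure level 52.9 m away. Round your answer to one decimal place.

L_p = L_w − 10·log₁₀(2π·r²) with r = 52.9 m.
2π·r² = 1.758e+04 m², 10·log₁₀ of that is 42.451 dB.
L_p = 105 − 42.451 = 62.55 dB.

62.5 dB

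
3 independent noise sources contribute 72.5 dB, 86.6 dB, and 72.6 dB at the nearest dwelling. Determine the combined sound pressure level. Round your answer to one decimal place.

For uncorrelated sources the intensities add, so convert each level to linear form, sum, and take 10·log₁₀ of the total.
Σ 10^(L/10) = 10^(72.5/10) + 10^(86.6/10) + 10^(72.6/10) = 4.931e+08.
L_total = 10·log₁₀(4.931e+08) = 86.93 dB.

86.9 dB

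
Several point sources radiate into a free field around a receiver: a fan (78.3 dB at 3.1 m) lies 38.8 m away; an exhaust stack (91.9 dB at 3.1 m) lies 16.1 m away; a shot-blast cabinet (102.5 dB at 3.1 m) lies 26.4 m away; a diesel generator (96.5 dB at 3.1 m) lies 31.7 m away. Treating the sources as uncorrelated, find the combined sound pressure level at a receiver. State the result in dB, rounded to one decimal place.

85.4 dB

First find each source's level at the receiver (point-source: −20·log₁₀(r/r_ref)), then combine on an intensity basis.
fan: 78.3 − 20·log₁₀(38.8/3.1) = 78.3 − 21.95 = 56.35 dB.
exhaust stack: 91.9 − 20·log₁₀(16.1/3.1) = 91.9 − 14.31 = 77.59 dB.
shot-blast cabinet: 102.5 − 20·log₁₀(26.4/3.1) = 102.5 − 18.60 = 83.90 dB.
diesel generator: 96.5 − 20·log₁₀(31.7/3.1) = 96.5 − 20.19 = 76.31 dB.
Σ 10^(L/10) = 3.458e+08 → L_total = 10·log₁₀(3.458e+08) = 85.39 dB.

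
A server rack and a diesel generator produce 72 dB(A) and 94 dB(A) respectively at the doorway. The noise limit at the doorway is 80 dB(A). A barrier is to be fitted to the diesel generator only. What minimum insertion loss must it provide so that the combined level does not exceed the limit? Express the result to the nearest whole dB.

15 dB

Fixed contribution from the other source: Σ 10^(L/10) = 10^(72/10) = 1.585e+07 (72.00 dB(A)).
To meet 80 dB(A) overall, the treated diesel generator may contribute at most 10^(80/10) − 1.585e+07 = 8.415e+07, i.e. 79.25 dB(A).
Required insertion loss = 94 − 79.25 = 14.75 dB.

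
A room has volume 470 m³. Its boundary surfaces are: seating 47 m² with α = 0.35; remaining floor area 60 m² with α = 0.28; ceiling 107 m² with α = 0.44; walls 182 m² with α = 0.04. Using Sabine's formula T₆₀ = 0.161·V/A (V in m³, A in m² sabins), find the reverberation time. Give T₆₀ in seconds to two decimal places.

0.86 s

Summing Sᵢαᵢ: 47·0.35 + 60·0.28 + 107·0.44 + 182·0.04 = 87.61 m².
T₆₀ = 0.161·V/A = 0.161·470/87.61 = 0.864 s.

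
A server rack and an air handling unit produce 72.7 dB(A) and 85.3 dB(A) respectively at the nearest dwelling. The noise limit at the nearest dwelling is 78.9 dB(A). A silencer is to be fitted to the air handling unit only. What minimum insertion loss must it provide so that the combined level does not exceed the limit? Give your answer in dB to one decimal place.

7.6 dB

Everything except the air handling unit sums to 10^(72.7/10) = 1.862e+07 in linear terms, 72.70 dB(A).
The limit corresponds to 10^(78.9/10) = 7.762e+07; subtracting the fixed part leaves 5.900e+07 for the air handling unit, i.e. 77.71 dB(A).
Required insertion loss = 85.3 − 77.71 = 7.59 dB.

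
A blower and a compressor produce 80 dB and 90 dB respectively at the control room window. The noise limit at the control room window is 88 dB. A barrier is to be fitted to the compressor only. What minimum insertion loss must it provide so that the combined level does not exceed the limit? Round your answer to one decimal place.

Fixed contribution from the other source: Σ 10^(L/10) = 10^(80/10) = 1.000e+08 (80.00 dB).
The limit corresponds to 10^(88/10) = 6.310e+08; subtracting the fixed part leaves 5.310e+08 for the compressor, i.e. 87.25 dB.
Required insertion loss = 90 − 87.25 = 2.75 dB.

2.7 dB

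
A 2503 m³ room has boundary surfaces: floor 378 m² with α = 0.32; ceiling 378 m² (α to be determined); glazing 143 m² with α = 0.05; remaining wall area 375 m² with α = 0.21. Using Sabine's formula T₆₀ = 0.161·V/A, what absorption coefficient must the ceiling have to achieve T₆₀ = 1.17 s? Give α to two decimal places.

From T₆₀ = 0.161·V/A, the target T₆₀ = 1.17 s needs A = 0.161·2503/1.17 = 344.43 m².
Absorption from the other surfaces = 378·0.32 + 143·0.05 + 375·0.21 = 206.86 m², so the ceiling must supply 137.57 m² over 378 m².
α = 137.57/378 = 0.364.

0.36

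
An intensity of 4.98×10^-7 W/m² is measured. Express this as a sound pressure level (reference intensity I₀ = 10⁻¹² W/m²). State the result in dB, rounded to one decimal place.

Dividing by I₀ shifts the exponent by 12: I/I₀ = 4.98×10^5.
L = 10·(0.6972 + 5) = 56.97 dB.

57.0 dB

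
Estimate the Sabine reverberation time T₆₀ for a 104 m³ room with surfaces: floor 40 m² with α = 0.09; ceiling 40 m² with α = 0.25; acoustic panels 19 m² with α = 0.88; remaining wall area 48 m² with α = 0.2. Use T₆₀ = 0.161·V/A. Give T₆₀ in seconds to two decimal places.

0.42 s

A = Σ Sᵢαᵢ = 40·0.09 + 40·0.25 + 19·0.88 + 48·0.2 = 39.92 m².
T₆₀ = 0.161 × 104 / 39.92 = 0.419 s.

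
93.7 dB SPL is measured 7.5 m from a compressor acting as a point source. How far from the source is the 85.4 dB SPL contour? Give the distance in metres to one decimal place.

19.5 m

The 8.3 dB drop corresponds to a distance ratio of 10^(8.3/20) for a point source.
r₂ = 7.5·10^((93.7−85.4)/20) = 7.5·10^(8.3/20) = 19.50 m.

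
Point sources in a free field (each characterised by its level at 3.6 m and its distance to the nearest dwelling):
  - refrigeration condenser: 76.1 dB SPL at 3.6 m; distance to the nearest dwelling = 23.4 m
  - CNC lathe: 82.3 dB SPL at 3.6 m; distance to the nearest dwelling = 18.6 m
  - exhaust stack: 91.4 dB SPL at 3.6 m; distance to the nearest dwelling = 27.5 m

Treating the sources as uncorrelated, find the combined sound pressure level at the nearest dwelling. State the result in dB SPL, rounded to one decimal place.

Propagate each source to the receiver with L = L_ref − 20·log₁₀(r/r_ref), then add intensities.
refrigeration condenser: 76.1 − 20·log₁₀(23.4/3.6) = 76.1 − 16.26 = 59.84 dB SPL.
CNC lathe: 82.3 − 20·log₁₀(18.6/3.6) = 82.3 − 14.26 = 68.04 dB SPL.
exhaust stack: 91.4 − 20·log₁₀(27.5/3.6) = 91.4 − 17.66 = 73.74 dB SPL.
Σ 10^(L/10) = 3.098e+07 → L_total = 10·log₁₀(3.098e+07) = 74.91 dB SPL.

74.9 dB SPL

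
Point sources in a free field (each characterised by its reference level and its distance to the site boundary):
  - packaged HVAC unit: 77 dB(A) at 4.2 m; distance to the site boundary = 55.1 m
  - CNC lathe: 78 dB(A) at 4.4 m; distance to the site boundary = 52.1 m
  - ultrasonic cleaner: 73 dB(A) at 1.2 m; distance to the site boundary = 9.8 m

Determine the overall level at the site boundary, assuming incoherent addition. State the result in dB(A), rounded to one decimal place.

Propagate each source to the receiver with L = L_ref − 20·log₁₀(r/r_ref), then add intensities.
packaged HVAC unit: 77 − 20·log₁₀(55.1/4.2) = 77 − 22.36 = 54.64 dB(A).
CNC lathe: 78 − 20·log₁₀(52.1/4.4) = 78 − 21.47 = 56.53 dB(A).
ultrasonic cleaner: 73 − 20·log₁₀(9.8/1.2) = 73 − 18.24 = 54.76 dB(A).
Σ 10^(L/10) = 1.040e+06 → L_total = 10·log₁₀(1.040e+06) = 60.17 dB(A).

60.2 dB(A)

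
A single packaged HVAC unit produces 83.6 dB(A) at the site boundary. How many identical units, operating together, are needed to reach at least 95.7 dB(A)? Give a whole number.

17

Need L₁ + 10·log₁₀ N ≥ 95.7, i.e. log₁₀ N ≥ 1.21.
N ≥ 10^(12.1/10) = 16.218, so N = 17.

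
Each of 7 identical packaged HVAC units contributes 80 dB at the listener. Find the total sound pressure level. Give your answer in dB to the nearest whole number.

N identical incoherent sources raise the level by 10·log₁₀ N.
L_total = 80 + 10·log₁₀(7) = 80 + 8.451 = 88.45 dB.

88 dB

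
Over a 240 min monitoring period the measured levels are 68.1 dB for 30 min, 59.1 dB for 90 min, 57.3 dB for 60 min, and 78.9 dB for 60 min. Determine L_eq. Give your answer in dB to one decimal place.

The energy average is taken in the linear domain: L_eq = 10·log₁₀[(Σ tᵢ·10^(Lᵢ/10))/T], T = 240 min.
Σ tᵢ·10^(Lᵢ/10) = 30·10^(68.1/10) + 90·10^(59.1/10) + 60·10^(57.3/10) + 60·10^(78.9/10) = 4.957e+09.
L_eq = 10·log₁₀(4.957e+09/240) = 73.15 dB.

73.1 dB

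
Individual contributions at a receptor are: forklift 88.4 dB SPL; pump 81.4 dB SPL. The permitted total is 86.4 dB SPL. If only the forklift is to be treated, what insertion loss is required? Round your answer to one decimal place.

Everything except the forklift sums to 10^(81.4/10) = 1.380e+08 in linear terms, 81.40 dB SPL.
To meet 86.4 dB SPL overall, the treated forklift may contribute at most 10^(86.4/10) − 1.380e+08 = 2.985e+08, i.e. 84.75 dB SPL.
So the forklift must be reduced from 88.4 to 84.75 dB SPL: IL = 3.65 dB.

3.7 dB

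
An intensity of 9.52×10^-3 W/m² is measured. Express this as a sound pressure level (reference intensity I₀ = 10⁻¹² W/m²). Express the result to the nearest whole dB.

L = 10·log₁₀(I/I₀) = 10·log₁₀(9.52×10^-3/10⁻¹²) = 10·log₁₀(9.52×10^9).
L = 10·(0.9786 + 9) = 99.79 dB.

100 dB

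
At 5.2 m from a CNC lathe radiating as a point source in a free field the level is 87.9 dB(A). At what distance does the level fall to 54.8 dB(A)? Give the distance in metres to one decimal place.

The 33.1 dB drop corresponds to a distance ratio of 10^(33.1/20) for a point source.
r₂ = 5.2·10^((87.9−54.8)/20) = 5.2·10^(33.1/20) = 234.97 m.

235.0 m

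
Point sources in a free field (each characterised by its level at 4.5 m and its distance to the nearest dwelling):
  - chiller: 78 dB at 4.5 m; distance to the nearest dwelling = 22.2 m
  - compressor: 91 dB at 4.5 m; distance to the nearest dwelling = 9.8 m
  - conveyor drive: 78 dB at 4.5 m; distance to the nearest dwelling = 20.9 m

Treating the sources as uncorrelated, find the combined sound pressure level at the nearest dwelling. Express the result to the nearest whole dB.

84 dB

First find each source's level at the receiver (point-source: −20·log₁₀(r/r_ref)), then combine on an intensity basis.
chiller: 78 − 20·log₁₀(22.2/4.5) = 78 − 13.86 = 64.14 dB.
compressor: 91 − 20·log₁₀(9.8/4.5) = 91 − 6.76 = 84.24 dB.
conveyor drive: 78 − 20·log₁₀(20.9/4.5) = 78 − 13.34 = 64.66 dB.
Σ 10^(L/10) = 2.710e+08 → L_total = 10·log₁₀(2.710e+08) = 84.33 dB.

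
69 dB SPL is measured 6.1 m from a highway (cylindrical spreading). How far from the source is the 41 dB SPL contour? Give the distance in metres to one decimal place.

The 28.0 dB drop corresponds to a distance ratio of 10^(28.0/10) for a line source.
r₂ = 6.1·10^((69−41)/10) = 6.1·10^(28.0/10) = 3848.84 m.

3848.8 m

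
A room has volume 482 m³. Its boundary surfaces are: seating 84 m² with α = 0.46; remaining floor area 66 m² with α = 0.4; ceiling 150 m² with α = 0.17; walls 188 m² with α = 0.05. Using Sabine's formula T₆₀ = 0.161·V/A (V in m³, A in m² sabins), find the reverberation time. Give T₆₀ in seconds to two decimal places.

A = Σ Sᵢαᵢ = 84·0.46 + 66·0.4 + 150·0.17 + 188·0.05 = 99.94 m².
T₆₀ = 0.161 × 482 / 99.94 = 0.776 s.

0.78 s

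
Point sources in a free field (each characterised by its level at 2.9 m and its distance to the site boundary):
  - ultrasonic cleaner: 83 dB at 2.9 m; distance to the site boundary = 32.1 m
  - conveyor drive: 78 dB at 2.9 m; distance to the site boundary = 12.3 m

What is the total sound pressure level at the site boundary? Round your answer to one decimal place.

67.1 dB

Apply inverse-square spreading to bring every level to the receiver, then sum 10^(L/10).
ultrasonic cleaner: 83 − 20·log₁₀(32.1/2.9) = 83 − 20.88 = 62.12 dB.
conveyor drive: 78 − 20·log₁₀(12.3/2.9) = 78 − 12.55 = 65.45 dB.
Σ 10^(L/10) = 5.136e+06 → L_total = 10·log₁₀(5.136e+06) = 67.11 dB.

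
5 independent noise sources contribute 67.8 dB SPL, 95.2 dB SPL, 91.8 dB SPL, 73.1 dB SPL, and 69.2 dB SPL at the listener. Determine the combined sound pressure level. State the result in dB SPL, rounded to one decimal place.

Incoherent sources combine by intensity addition: L_total = 10·log₁₀(Σ 10^(L_i/10)).
Σ 10^(L/10) = 10^(67.8/10) + 10^(95.2/10) + 10^(91.8/10) + 10^(73.1/10) + 10^(69.2/10) = 4.860e+09.
L_total = 10·log₁₀(4.860e+09) = 96.87 dB SPL.

96.9 dB SPL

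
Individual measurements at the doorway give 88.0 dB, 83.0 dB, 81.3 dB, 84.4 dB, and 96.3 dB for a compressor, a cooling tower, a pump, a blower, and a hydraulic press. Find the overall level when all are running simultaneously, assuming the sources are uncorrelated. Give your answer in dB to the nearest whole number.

97 dB

For uncorrelated sources the intensities add, so convert each level to linear form, sum, and take 10·log₁₀ of the total.
Σ 10^(L/10) = 10^(88.0/10) + 10^(83.0/10) + 10^(81.3/10) + 10^(84.4/10) + 10^(96.3/10) = 5.507e+09.
L_total = 10·log₁₀(5.507e+09) = 97.41 dB.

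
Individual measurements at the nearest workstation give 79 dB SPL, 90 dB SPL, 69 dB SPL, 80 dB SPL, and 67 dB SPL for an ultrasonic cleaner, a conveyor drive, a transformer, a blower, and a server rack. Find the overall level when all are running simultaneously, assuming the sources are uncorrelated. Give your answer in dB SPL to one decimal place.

90.8 dB SPL

For uncorrelated sources the intensities add, so convert each level to linear form, sum, and take 10·log₁₀ of the total.
Σ 10^(L/10) = 10^(79/10) + 10^(90/10) + 10^(69/10) + 10^(80/10) + 10^(67/10) = 1.192e+09.
L_total = 10·log₁₀(1.192e+09) = 90.76 dB SPL.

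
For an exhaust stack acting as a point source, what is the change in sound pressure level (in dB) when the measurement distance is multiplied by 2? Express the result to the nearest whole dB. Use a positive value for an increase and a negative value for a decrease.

With spherical spreading the level changes by −20·log₁₀(r₂/r₁).
ΔL = −20·log₁₀(2) = -6.02 dB.

-6 dB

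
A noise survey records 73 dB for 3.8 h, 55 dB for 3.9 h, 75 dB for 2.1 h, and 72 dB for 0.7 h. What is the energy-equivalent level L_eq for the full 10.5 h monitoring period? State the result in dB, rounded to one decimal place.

Weight each interval's intensity by its duration and average over T = 10.5 h:
Σ tᵢ·10^(Lᵢ/10) = 3.8·10^(73/10) + 3.9·10^(55/10) + 2.1·10^(75/10) + 0.7·10^(72/10) = 1.546e+08.
L_eq = 10·log₁₀(1.546e+08/10.5) = 71.68 dB.

71.7 dB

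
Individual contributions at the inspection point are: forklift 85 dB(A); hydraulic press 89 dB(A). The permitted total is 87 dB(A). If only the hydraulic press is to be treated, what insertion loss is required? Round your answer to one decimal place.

The untreated sources together contribute 10^(85/10) = 3.162e+08, i.e. 85.00 dB(A).
To meet 87 dB(A) overall, the treated hydraulic press may contribute at most 10^(87/10) − 3.162e+08 = 1.850e+08, i.e. 82.67 dB(A).
Required insertion loss = 89 − 82.67 = 6.33 dB.

6.3 dB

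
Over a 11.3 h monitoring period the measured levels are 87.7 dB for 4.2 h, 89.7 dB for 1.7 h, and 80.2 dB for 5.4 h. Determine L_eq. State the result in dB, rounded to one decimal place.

The energy average is taken in the linear domain: L_eq = 10·log₁₀[(Σ tᵢ·10^(Lᵢ/10))/T], T = 11.3 h.
Σ tᵢ·10^(Lᵢ/10) = 4.2·10^(87.7/10) + 1.7·10^(89.7/10) + 5.4·10^(80.2/10) = 4.625e+09.
L_eq = 10·log₁₀(4.625e+09/11.3) = 86.12 dB.

86.1 dB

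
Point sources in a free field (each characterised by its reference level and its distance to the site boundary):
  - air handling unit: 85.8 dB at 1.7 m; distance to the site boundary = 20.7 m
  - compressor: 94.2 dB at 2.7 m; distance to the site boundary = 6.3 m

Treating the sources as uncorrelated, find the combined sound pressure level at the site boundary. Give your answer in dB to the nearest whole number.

87 dB

Apply inverse-square spreading to bring every level to the receiver, then sum 10^(L/10).
air handling unit: 85.8 − 20·log₁₀(20.7/1.7) = 85.8 − 21.71 = 64.09 dB.
compressor: 94.2 − 20·log₁₀(6.3/2.7) = 94.2 − 7.36 = 86.84 dB.
Σ 10^(L/10) = 4.857e+08 → L_total = 10·log₁₀(4.857e+08) = 86.86 dB.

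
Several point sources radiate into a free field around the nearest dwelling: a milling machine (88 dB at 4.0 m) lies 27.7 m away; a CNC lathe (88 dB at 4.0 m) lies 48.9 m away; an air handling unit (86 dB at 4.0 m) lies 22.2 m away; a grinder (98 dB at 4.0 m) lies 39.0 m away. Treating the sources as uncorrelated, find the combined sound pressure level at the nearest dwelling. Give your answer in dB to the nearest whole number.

80 dB

First find each source's level at the receiver (point-source: −20·log₁₀(r/r_ref)), then combine on an intensity basis.
milling machine: 88 − 20·log₁₀(27.7/4.0) = 88 − 16.81 = 71.19 dB.
CNC lathe: 88 − 20·log₁₀(48.9/4.0) = 88 − 21.74 = 66.26 dB.
air handling unit: 86 − 20·log₁₀(22.2/4.0) = 86 − 14.89 = 71.11 dB.
grinder: 98 − 20·log₁₀(39.0/4.0) = 98 − 19.78 = 78.22 dB.
Σ 10^(L/10) = 9.668e+07 → L_total = 10·log₁₀(9.668e+07) = 79.85 dB.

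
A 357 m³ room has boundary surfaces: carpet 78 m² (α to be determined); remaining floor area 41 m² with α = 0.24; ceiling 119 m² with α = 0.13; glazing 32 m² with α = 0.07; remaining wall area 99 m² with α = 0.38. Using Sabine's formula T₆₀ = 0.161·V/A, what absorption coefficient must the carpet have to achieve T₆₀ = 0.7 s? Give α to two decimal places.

From T₆₀ = 0.161·V/A, the target T₆₀ = 0.7 s needs A = 0.161·357/0.7 = 82.11 m².
Absorption from the other surfaces = 41·0.24 + 119·0.13 + 32·0.07 + 99·0.38 = 65.17 m², so the carpet must supply 16.94 m² over 78 m².
α = 16.94/78 = 0.217.

0.22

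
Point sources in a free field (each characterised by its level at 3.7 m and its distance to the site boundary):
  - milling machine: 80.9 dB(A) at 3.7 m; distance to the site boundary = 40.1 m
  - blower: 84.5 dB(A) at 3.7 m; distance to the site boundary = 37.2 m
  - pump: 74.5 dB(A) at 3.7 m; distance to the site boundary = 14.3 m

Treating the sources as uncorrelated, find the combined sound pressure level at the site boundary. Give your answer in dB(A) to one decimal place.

Apply inverse-square spreading to bring every level to the receiver, then sum 10^(L/10).
milling machine: 80.9 − 20·log₁₀(40.1/3.7) = 80.9 − 20.70 = 60.20 dB(A).
blower: 84.5 − 20·log₁₀(37.2/3.7) = 84.5 − 20.05 = 64.45 dB(A).
pump: 74.5 − 20·log₁₀(14.3/3.7) = 74.5 − 11.74 = 62.76 dB(A).
Σ 10^(L/10) = 5.722e+06 → L_total = 10·log₁₀(5.722e+06) = 67.58 dB(A).

67.6 dB(A)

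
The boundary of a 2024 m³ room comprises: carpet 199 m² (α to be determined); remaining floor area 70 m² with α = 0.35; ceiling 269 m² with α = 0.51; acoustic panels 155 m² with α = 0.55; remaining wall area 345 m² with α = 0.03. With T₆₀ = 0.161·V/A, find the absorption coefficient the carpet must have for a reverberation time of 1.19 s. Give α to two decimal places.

0.08

Required total absorption A = 0.161·2024/1.19 = 273.84 m².
Absorption from the other surfaces = 70·0.35 + 269·0.51 + 155·0.55 + 345·0.03 = 257.29 m², so the carpet must supply 16.55 m² over 199 m².
α = 16.55/199 = 0.083.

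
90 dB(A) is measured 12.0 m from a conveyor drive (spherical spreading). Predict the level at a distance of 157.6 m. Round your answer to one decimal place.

For a point source, L₂ = L₁ − 20·log₁₀(r₂/r₁).
L₂ = 90 − 20·log₁₀(157.6/12.0) = 90 − 22.367 = 67.63 dB(A).

67.6 dB(A)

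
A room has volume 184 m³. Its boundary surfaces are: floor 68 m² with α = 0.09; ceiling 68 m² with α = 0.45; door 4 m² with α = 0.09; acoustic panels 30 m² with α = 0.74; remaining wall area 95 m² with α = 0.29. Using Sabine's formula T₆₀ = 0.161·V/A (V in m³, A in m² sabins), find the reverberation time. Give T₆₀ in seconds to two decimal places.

0.34 s

Summing Sᵢαᵢ: 68·0.09 + 68·0.45 + 4·0.09 + 30·0.74 + 95·0.29 = 86.83 m².
T₆₀ = 0.161·V/A = 0.161·184/86.83 = 0.341 s.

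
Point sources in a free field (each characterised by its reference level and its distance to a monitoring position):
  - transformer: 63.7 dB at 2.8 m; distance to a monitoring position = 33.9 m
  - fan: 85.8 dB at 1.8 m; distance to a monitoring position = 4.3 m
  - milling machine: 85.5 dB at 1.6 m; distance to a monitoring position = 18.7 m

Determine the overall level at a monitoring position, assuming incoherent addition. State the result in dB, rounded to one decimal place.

Propagate each source to the receiver with L = L_ref − 20·log₁₀(r/r_ref), then add intensities.
transformer: 63.7 − 20·log₁₀(33.9/2.8) = 63.7 − 21.66 = 42.04 dB.
fan: 85.8 − 20·log₁₀(4.3/1.8) = 85.8 − 7.56 = 78.24 dB.
milling machine: 85.5 − 20·log₁₀(18.7/1.6) = 85.5 − 21.35 = 64.15 dB.
Σ 10^(L/10) = 6.923e+07 → L_total = 10·log₁₀(6.923e+07) = 78.40 dB.

78.4 dB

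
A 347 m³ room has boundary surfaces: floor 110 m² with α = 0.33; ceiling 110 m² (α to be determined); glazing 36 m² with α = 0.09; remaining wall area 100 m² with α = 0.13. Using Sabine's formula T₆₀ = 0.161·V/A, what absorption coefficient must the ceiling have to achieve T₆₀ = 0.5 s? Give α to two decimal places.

0.54

A = 0.161·V/T₆₀ = 0.161·347/0.5 = 111.73 m² sabins.
Absorption from the other surfaces = 110·0.33 + 36·0.09 + 100·0.13 = 52.54 m², so the ceiling must supply 59.19 m² over 110 m².
α = 59.19/110 = 0.538.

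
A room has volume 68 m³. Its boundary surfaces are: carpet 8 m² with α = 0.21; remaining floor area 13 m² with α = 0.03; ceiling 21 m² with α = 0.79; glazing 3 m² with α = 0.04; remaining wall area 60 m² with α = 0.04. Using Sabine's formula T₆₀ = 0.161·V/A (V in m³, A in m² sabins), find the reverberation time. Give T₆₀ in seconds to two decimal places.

0.52 s

A = Σ Sᵢαᵢ = 8·0.21 + 13·0.03 + 21·0.79 + 3·0.04 + 60·0.04 = 21.18 m².
T₆₀ = 0.161 × 68 / 21.18 = 0.517 s.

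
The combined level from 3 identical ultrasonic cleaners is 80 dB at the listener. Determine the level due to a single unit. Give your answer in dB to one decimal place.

For N identical incoherent sources L_total = L₁ + 10·log₁₀ N, so L₁ = 80 − 10·log₁₀(3) = 80 − 4.771.

75.2 dB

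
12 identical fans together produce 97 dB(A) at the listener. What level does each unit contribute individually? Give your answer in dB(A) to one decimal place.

86.2 dB(A)

Dividing the total intensity by 12 lowers the level by 10·log₁₀ 12 = 10.792 dB: L₁ = 97 − 10.792.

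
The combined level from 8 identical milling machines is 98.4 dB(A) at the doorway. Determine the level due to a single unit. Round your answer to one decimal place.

Dividing the total intensity by 8 lowers the level by 10·log₁₀ 8 = 9.031 dB: L₁ = 98.4 − 9.031.

89.4 dB(A)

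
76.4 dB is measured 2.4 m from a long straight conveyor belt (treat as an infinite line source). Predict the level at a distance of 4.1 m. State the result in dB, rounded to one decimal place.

Line-source attenuation: ΔL = 10·log₁₀(r₂/r₁) = 10·log₁₀(4.1/2.4) = 2.326 dB.
L₂ = 76.4 − 10·log₁₀(4.1/2.4) = 76.4 − 2.326 = 74.07 dB.

74.1 dB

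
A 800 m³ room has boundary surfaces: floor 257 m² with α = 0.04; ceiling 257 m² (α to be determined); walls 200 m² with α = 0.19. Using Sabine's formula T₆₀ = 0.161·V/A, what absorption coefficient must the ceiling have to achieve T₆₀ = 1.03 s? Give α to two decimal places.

0.30

A = 0.161·V/T₆₀ = 0.161·800/1.03 = 125.05 m² sabins.
Absorption from the other surfaces = 257·0.04 + 200·0.19 = 48.28 m², so the ceiling must supply 76.77 m² over 257 m².
α = 76.77/257 = 0.299.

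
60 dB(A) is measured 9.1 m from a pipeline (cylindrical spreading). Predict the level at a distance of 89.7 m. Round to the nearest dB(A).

For a line source, L₂ = L₁ − 10·log₁₀(r₂/r₁).
L₂ = 60 − 10·log₁₀(89.7/9.1) = 60 − 9.938 = 50.06 dB(A).

50 dB(A)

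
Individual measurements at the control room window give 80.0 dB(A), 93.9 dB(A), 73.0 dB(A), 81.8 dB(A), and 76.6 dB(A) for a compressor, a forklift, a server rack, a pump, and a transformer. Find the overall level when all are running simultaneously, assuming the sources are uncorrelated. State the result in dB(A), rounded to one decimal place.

Incoherent sources combine by intensity addition: L_total = 10·log₁₀(Σ 10^(L_i/10)).
Σ 10^(L/10) = 10^(80.0/10) + 10^(93.9/10) + 10^(73.0/10) + 10^(81.8/10) + 10^(76.6/10) = 2.772e+09.
L_total = 10·log₁₀(2.772e+09) = 94.43 dB(A).

94.4 dB(A)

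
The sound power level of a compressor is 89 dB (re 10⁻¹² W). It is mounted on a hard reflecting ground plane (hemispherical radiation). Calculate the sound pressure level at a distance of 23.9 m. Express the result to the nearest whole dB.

L_p = L_w − 10·log₁₀(2π·r²) with r = 23.9 m.
2π·r² = 3589 m², 10·log₁₀ of that is 35.550 dB.
L_p = 89 − 35.550 = 53.45 dB.

53 dB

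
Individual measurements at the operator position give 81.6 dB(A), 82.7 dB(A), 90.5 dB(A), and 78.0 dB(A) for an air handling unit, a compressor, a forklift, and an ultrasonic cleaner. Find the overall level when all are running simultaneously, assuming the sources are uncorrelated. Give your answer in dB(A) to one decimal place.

For uncorrelated sources the intensities add, so convert each level to linear form, sum, and take 10·log₁₀ of the total.
Σ 10^(L/10) = 10^(81.6/10) + 10^(82.7/10) + 10^(90.5/10) + 10^(78.0/10) = 1.516e+09.
L_total = 10·log₁₀(1.516e+09) = 91.81 dB(A).

91.8 dB(A)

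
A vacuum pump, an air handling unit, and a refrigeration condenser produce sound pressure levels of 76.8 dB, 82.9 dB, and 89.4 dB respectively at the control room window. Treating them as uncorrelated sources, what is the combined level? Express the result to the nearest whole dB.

90 dB

For uncorrelated sources the intensities add, so convert each level to linear form, sum, and take 10·log₁₀ of the total.
Σ 10^(L/10) = 10^(76.8/10) + 10^(82.9/10) + 10^(89.4/10) = 1.114e+09.
L_total = 10·log₁₀(1.114e+09) = 90.47 dB.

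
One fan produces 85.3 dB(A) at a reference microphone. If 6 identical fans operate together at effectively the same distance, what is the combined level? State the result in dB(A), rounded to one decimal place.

93.1 dB(A)

L_total = L₁ + 10·log₁₀ N for N identical incoherent sources.
L_total = 85.3 + 10·log₁₀(6) = 85.3 + 7.782 = 93.08 dB(A).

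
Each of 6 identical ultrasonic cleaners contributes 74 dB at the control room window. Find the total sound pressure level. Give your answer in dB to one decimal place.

81.8 dB

N identical incoherent sources raise the level by 10·log₁₀ N.
L_total = 74 + 10·log₁₀(6) = 74 + 7.782 = 81.78 dB.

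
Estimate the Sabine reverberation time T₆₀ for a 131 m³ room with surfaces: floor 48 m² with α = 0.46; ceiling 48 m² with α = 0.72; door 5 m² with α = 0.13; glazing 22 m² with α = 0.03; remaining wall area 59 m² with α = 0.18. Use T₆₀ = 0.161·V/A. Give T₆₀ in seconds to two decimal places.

A = Σ Sᵢαᵢ = 48·0.46 + 48·0.72 + 5·0.13 + 22·0.03 + 59·0.18 = 68.57 m².
T₆₀ = 0.161·V/A = 0.161·131/68.57 = 0.308 s.

0.31 s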